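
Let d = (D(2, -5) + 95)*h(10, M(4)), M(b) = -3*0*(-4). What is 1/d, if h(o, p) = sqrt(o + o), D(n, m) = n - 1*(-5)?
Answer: sqrt(5)/1020 ≈ 0.0021922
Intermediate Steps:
D(n, m) = 5 + n (D(n, m) = n + 5 = 5 + n)
M(b) = 0 (M(b) = 0*(-4) = 0)
h(o, p) = sqrt(2)*sqrt(o) (h(o, p) = sqrt(2*o) = sqrt(2)*sqrt(o))
d = 204*sqrt(5) (d = ((5 + 2) + 95)*(sqrt(2)*sqrt(10)) = (7 + 95)*(2*sqrt(5)) = 102*(2*sqrt(5)) = 204*sqrt(5) ≈ 456.16)
1/d = 1/(204*sqrt(5)) = sqrt(5)/1020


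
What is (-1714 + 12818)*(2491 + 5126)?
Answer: 84579168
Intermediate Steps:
(-1714 + 12818)*(2491 + 5126) = 11104*7617 = 84579168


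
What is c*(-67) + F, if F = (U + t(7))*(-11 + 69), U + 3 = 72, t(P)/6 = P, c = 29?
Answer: 4495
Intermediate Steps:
t(P) = 6*P
U = 69 (U = -3 + 72 = 69)
F = 6438 (F = (69 + 6*7)*(-11 + 69) = (69 + 42)*58 = 111*58 = 6438)
c*(-67) + F = 29*(-67) + 6438 = -1943 + 6438 = 4495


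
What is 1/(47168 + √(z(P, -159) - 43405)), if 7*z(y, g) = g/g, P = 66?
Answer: 165088/7787022701 - I*√2126838/15574045402 ≈ 2.12e-5 - 9.3641e-8*I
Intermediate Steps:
z(y, g) = ⅐ (z(y, g) = (g/g)/7 = (⅐)*1 = ⅐)
1/(47168 + √(z(P, -159) - 43405)) = 1/(47168 + √(⅐ - 43405)) = 1/(47168 + √(-303834/7)) = 1/(47168 + I*√2126838/7)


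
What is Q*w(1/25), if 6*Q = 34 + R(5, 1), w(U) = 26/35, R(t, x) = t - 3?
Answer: 156/35 ≈ 4.4571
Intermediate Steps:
R(t, x) = -3 + t
w(U) = 26/35 (w(U) = 26*(1/35) = 26/35)
Q = 6 (Q = (34 + (-3 + 5))/6 = (34 + 2)/6 = (⅙)*36 = 6)
Q*w(1/25) = 6*(26/35) = 156/35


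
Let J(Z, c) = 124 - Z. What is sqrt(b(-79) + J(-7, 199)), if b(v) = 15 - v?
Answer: 15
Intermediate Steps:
sqrt(b(-79) + J(-7, 199)) = sqrt((15 - 1*(-79)) + (124 - 1*(-7))) = sqrt((15 + 79) + (124 + 7)) = sqrt(94 + 131) = sqrt(225) = 15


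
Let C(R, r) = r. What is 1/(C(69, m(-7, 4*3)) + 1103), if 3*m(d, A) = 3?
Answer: 1/1104 ≈ 0.00090580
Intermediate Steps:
m(d, A) = 1 (m(d, A) = (⅓)*3 = 1)
1/(C(69, m(-7, 4*3)) + 1103) = 1/(1 + 1103) = 1/1104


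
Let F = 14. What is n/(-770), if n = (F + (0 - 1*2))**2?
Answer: -72/385 ≈ -0.18701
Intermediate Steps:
n = 144 (n = (14 + (0 - 1*2))**2 = (14 + (0 - 2))**2 = (14 - 2)**2 = 12**2 = 144)
n/(-770) = 144/(-770) = 144*(-1/770) = -72/385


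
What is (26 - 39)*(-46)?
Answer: 598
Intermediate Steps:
(26 - 39)*(-46) = -13*(-46) = 598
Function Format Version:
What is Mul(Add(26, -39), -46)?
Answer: 598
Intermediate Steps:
Mul(Add(26, -39), -46) = Mul(-13, -46) = 598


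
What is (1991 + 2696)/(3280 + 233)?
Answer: 4687/3513 ≈ 1.3342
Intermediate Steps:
(1991 + 2696)/(3280 + 233) = 4687/3513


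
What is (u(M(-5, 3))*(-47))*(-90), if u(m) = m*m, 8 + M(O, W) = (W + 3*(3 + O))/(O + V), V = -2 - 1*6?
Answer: 43150230/169 ≈ 2.5533e+5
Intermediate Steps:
V = -8 (V = -2 - 6 = -8)
M(O, W) = -8 + (9 + W + 3*O)/(-8 + O) (M(O, W) = -8 + (W + 3*(3 + O))/(O - 8) = -8 + (W + (9 + 3*O))/(-8 + O) = -8 + (9 + W + 3*O)/(-8 + O))
u(m) = m²
(u(M(-5, 3))*(-47))*(-90) = (((73 + 3 - 5*(-5))/(-8 - 5))²*(-47))*(-90) = (((73 + 3 + 25)/(-13))²*(-47))*(-90) = ((-1/13*101)²*(-47))*(-90) = ((-101/13)²*(-47))*(-90) = ((10201/169)*(-47))*(-90) = -479447/169*(-90) = 43150230/169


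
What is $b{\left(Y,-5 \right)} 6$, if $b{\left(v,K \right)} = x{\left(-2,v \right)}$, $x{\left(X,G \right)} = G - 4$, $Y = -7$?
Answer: $-66$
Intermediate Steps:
$x{\left(X,G \right)} = -4 + G$
$b{\left(v,K \right)} = -4 + v$
$b{\left(Y,-5 \right)} 6 = \left(-4 - 7\right) 6 = \left(-11\right) 6 = -66$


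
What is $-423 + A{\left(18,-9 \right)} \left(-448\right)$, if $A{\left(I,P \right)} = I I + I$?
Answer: $-153639$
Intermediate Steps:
$A{\left(I,P \right)} = I + I^{2}$ ($A{\left(I,P \right)} = I^{2} + I = I + I^{2}$)
$-423 + A{\left(18,-9 \right)} \left(-448\right) = -423 + 18 \left(1 + 18\right) \left(-448\right) = -423 + 18 \cdot 19 \left(-448\right) = -423 + 342 \left(-448\right) = -423 - 153216 = -153639$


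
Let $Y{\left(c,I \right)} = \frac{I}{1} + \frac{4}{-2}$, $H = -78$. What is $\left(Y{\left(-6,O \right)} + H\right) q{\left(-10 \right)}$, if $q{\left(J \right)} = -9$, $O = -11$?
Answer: $819$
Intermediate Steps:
$Y{\left(c,I \right)} = -2 + I$ ($Y{\left(c,I \right)} = I 1 + 4 \left(- \frac{1}{2}\right) = I - 2 = -2 + I$)
$\left(Y{\left(-6,O \right)} + H\right) q{\left(-10 \right)} = \left(\left(-2 - 11\right) - 78\right) \left(-9\right) = \left(-13 - 78\right) \left(-9\right) = \left(-91\right) \left(-9\right) = 819$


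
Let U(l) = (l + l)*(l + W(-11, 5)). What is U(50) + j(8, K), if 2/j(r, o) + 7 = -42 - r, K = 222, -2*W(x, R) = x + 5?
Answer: 302098/57 ≈ 5300.0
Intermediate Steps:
W(x, R) = -5/2 - x/2 (W(x, R) = -(x + 5)/2 = -(5 + x)/2 = -5/2 - x/2)
U(l) = 2*l*(3 + l) (U(l) = (l + l)*(l + (-5/2 - 1/2*(-11))) = (2*l)*(l + (-5/2 + 11/2)) = (2*l)*(l + 3) = (2*l)*(3 + l) = 2*l*(3 + l))
j(r, o) = 2/(-49 - r) (j(r, o) = 2/(-7 + (-42 - r)) = 2/(-49 - r))
U(50) + j(8, K) = 2*50*(3 + 50) - 2/(49 + 8) = 2*50*53 - 2/57 = 5300 - 2*1/57 = 5300 - 2/57 = 302098/57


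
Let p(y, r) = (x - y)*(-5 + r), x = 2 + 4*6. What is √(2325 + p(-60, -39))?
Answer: I*√1459 ≈ 38.197*I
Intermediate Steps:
x = 26 (x = 2 + 24 = 26)
p(y, r) = (-5 + r)*(26 - y) (p(y, r) = (26 - y)*(-5 + r) = (-5 + r)*(26 - y))
√(2325 + p(-60, -39)) = √(2325 + (-130 + 5*(-60) + 26*(-39) - 1*(-39)*(-60))) = √(2325 + (-130 - 300 - 1014 - 2340)) = √(2325 - 3784) = √(-1459) = I*√1459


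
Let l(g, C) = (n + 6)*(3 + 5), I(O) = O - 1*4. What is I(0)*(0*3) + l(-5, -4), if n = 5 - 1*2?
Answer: 72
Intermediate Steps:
I(O) = -4 + O (I(O) = O - 4 = -4 + O)
n = 3 (n = 5 - 2 = 3)
l(g, C) = 72 (l(g, C) = (3 + 6)*(3 + 5) = 9*8 = 72)
I(0)*(0*3) + l(-5, -4) = (-4 + 0)*(0*3) + 72 = -4*0 + 72 = 0 + 72 = 72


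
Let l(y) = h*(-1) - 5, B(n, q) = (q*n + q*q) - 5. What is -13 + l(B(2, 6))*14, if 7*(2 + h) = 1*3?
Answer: -61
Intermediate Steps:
h = -11/7 (h = -2 + (1*3)/7 = -2 + (⅐)*3 = -2 + 3/7 = -11/7 ≈ -1.5714)
B(n, q) = -5 + q² + n*q (B(n, q) = (n*q + q²) - 5 = (q² + n*q) - 5 = -5 + q² + n*q)
l(y) = -24/7 (l(y) = -11/7*(-1) - 5 = 11/7 - 5 = -24/7)
-13 + l(B(2, 6))*14 = -13 - 24/7*14 = -13 - 48 = -61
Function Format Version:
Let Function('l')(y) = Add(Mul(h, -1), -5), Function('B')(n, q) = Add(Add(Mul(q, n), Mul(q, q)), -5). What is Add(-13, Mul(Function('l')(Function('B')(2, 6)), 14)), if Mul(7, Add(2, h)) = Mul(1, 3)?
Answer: -61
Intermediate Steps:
h = Rational(-11, 7) (h = Add(-2, Mul(Rational(1, 7), Mul(1, 3))) = Add(-2, Mul(Rational(1, 7), 3)) = Add(-2, Rational(3, 7)) = Rational(-11, 7) ≈ -1.5714)
Function('B')(n, q) = Add(-5, Pow(q, 2), Mul(n, q)) (Function('B')(n, q) = Add(Add(Mul(n, q), Pow(q, 2)), -5) = Add(Add(Pow(q, 2), Mul(n, q)), -5) = Add(-5, Pow(q, 2), Mul(n, q)))
Function('l')(y) = Rational(-24, 7) (Function('l')(y) = Add(Mul(Rational(-11, 7), -1), -5) = Add(Rational(11, 7), -5) = Rational(-24, 7))
Add(-13, Mul(Function('l')(Function('B')(2, 6)), 14)) = Add(-13, Mul(Rational(-24, 7), 14)) = Add(-13, -48) = -61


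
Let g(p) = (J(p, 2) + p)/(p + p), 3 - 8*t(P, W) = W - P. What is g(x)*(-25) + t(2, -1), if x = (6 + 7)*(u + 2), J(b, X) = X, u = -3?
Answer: -511/52 ≈ -9.8269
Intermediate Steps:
t(P, W) = 3/8 - W/8 + P/8 (t(P, W) = 3/8 - (W - P)/8 = 3/8 + (-W/8 + P/8) = 3/8 - W/8 + P/8)
x = -13 (x = (6 + 7)*(-3 + 2) = 13*(-1) = -13)
g(p) = (2 + p)/(2*p) (g(p) = (2 + p)/(p + p) = (2 + p)/((2*p)) = (2 + p)*(1/(2*p)) = (2 + p)/(2*p))
g(x)*(-25) + t(2, -1) = ((1/2)*(2 - 13)/(-13))*(-25) + (3/8 - 1/8*(-1) + (1/8)*2) = ((1/2)*(-1/13)*(-11))*(-25) + (3/8 + 1/8 + 1/4) = (11/26)*(-25) + 3/4 = -275/26 + 3/4 = -511/52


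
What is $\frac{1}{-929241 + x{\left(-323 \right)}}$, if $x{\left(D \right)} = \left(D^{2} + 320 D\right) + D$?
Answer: $- \frac{1}{928595} \approx -1.0769 \cdot 10^{-6}$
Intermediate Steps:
$x{\left(D \right)} = D^{2} + 321 D$
$\frac{1}{-929241 + x{\left(-323 \right)}} = \frac{1}{-929241 - 323 \left(321 - 323\right)} = \frac{1}{-929241 - -646} = \frac{1}{-929241 + 646} = \frac{1}{-928595} = - \frac{1}{928595}$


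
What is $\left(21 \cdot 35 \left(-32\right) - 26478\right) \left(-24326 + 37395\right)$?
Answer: $-653423862$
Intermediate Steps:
$\left(21 \cdot 35 \left(-32\right) - 26478\right) \left(-24326 + 37395\right) = \left(735 \left(-32\right) - 26478\right) 13069 = \left(-23520 - 26478\right) 13069 = \left(-49998\right) 13069 = -653423862$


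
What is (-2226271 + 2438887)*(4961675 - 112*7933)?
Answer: 866023026264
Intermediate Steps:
(-2226271 + 2438887)*(4961675 - 112*7933) = 212616*(4961675 - 888496) = 212616*4073179 = 866023026264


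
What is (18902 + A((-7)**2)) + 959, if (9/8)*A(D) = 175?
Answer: 180149/9 ≈ 20017.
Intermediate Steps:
A(D) = 1400/9 (A(D) = (8/9)*175 = 1400/9)
(18902 + A((-7)**2)) + 959 = (18902 + 1400/9) + 959 = 171518/9 + 959 = 180149/9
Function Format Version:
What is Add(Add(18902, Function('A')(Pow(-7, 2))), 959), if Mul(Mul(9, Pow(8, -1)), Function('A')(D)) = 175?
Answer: Rational(180149, 9) ≈ 20017.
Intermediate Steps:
Function('A')(D) = Rational(1400, 9) (Function('A')(D) = Mul(Rational(8, 9), 175) = Rational(1400, 9))
Add(Add(18902, Function('A')(Pow(-7, 2))), 959) = Add(Add(18902, Rational(1400, 9)), 959) = Add(Rational(171518, 9), 959) = Rational(180149, 9)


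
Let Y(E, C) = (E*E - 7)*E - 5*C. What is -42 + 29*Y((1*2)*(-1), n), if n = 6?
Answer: -738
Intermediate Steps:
Y(E, C) = -5*C + E*(-7 + E**2) (Y(E, C) = (E**2 - 7)*E - 5*C = (-7 + E**2)*E - 5*C = E*(-7 + E**2) - 5*C = -5*C + E*(-7 + E**2))
-42 + 29*Y((1*2)*(-1), n) = -42 + 29*(((1*2)*(-1))**3 - 7*1*2*(-1) - 5*6) = -42 + 29*((2*(-1))**3 - 14*(-1) - 30) = -42 + 29*((-2)**3 - 7*(-2) - 30) = -42 + 29*(-8 + 14 - 30) = -42 + 29*(-24) = -42 - 696 = -738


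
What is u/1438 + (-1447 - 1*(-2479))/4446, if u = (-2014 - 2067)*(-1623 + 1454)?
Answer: 511306885/1065558 ≈ 479.85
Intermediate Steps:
u = 689689 (u = -4081*(-169) = 689689)
u/1438 + (-1447 - 1*(-2479))/4446 = 689689/1438 + (-1447 - 1*(-2479))/4446 = 689689*(1/1438) + (-1447 + 2479)*(1/4446) = 689689/1438 + 1032*(1/4446) = 689689/1438 + 172/741 = 511306885/1065558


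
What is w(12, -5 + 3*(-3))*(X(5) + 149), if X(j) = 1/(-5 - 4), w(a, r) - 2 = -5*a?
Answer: -77720/9 ≈ -8635.6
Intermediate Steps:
w(a, r) = 2 - 5*a
X(j) = -⅑ (X(j) = 1/(-9) = -⅑)
w(12, -5 + 3*(-3))*(X(5) + 149) = (2 - 5*12)*(-⅑ + 149) = (2 - 60)*(1340/9) = -58*1340/9 = -77720/9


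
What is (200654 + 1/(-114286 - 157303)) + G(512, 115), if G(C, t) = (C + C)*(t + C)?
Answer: 228868593477/271589 ≈ 8.4270e+5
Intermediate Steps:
G(C, t) = 2*C*(C + t) (G(C, t) = (2*C)*(C + t) = 2*C*(C + t))
(200654 + 1/(-114286 - 157303)) + G(512, 115) = (200654 + 1/(-114286 - 157303)) + 2*512*(512 + 115) = (200654 + 1/(-271589)) + 2*512*627 = (200654 - 1/271589) + 642048 = 54495419205/271589 + 642048 = 228868593477/271589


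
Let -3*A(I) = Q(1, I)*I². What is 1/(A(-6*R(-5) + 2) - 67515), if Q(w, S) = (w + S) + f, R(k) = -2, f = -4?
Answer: -3/204701 ≈ -1.4656e-5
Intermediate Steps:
Q(w, S) = -4 + S + w (Q(w, S) = (w + S) - 4 = (S + w) - 4 = -4 + S + w)
A(I) = -I²*(-3 + I)/3 (A(I) = -(-4 + I + 1)*I²/3 = -(-3 + I)*I²/3 = -I²*(-3 + I)/3)
1/(A(-6*R(-5) + 2) - 67515) = 1/((-6*(-2) + 2)²*(3 - (-6*(-2) + 2))/3 - 67515) = 1/((12 + 2)²*(3 - (12 + 2))/3 - 67515) = 1/((⅓)*14²*(3 - 1*14) - 67515) = 1/((⅓)*196*(3 - 14) - 67515) = 1/((⅓)*196*(-11) - 67515) = 1/(-2156/3 - 67515) = 1/(-204701/3) = -3/204701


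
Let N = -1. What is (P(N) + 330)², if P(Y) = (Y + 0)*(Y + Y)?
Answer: 110224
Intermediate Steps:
P(Y) = 2*Y² (P(Y) = Y*(2*Y) = 2*Y²)
(P(N) + 330)² = (2*(-1)² + 330)² = (2*1 + 330)² = (2 + 330)² = 332² = 110224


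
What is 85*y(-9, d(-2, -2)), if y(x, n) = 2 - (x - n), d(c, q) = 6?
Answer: 1445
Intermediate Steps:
y(x, n) = 2 + n - x (y(x, n) = 2 + (n - x) = 2 + n - x)
85*y(-9, d(-2, -2)) = 85*(2 + 6 - 1*(-9)) = 85*(2 + 6 + 9) = 85*17 = 1445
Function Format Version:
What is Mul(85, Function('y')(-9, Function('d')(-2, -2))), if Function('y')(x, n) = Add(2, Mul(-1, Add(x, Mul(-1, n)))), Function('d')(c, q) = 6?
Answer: 1445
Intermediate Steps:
Function('y')(x, n) = Add(2, n, Mul(-1, x)) (Function('y')(x, n) = Add(2, Add(n, Mul(-1, x))) = Add(2, n, Mul(-1, x)))
Mul(85, Function('y')(-9, Function('d')(-2, -2))) = Mul(85, Add(2, 6, Mul(-1, -9))) = Mul(85, Add(2, 6, 9)) = Mul(85, 17) = 1445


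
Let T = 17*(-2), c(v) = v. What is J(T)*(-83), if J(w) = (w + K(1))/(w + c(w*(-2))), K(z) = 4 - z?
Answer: 2573/34 ≈ 75.677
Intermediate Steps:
T = -34
J(w) = -(3 + w)/w (J(w) = (w + (4 - 1*1))/(w + w*(-2)) = (w + (4 - 1))/(w - 2*w) = (w + 3)/((-w)) = (3 + w)*(-1/w) = -(3 + w)/w)
J(T)*(-83) = ((-3 - 1*(-34))/(-34))*(-83) = -(-3 + 34)/34*(-83) = -1/34*31*(-83) = -31/34*(-83) = 2573/34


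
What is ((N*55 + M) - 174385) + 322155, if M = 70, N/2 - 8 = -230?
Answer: 123420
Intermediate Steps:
N = -444 (N = 16 + 2*(-230) = 16 - 460 = -444)
((N*55 + M) - 174385) + 322155 = ((-444*55 + 70) - 174385) + 322155 = ((-24420 + 70) - 174385) + 322155 = (-24350 - 174385) + 322155 = -198735 + 322155 = 123420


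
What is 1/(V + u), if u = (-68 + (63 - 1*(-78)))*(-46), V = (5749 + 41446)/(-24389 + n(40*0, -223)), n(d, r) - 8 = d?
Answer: -24381/81918593 ≈ -0.00029762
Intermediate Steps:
n(d, r) = 8 + d
V = -47195/24381 (V = (5749 + 41446)/(-24389 + (8 + 40*0)) = 47195/(-24389 + (8 + 0)) = 47195/(-24389 + 8) = 47195/(-24381) = 47195*(-1/24381) = -47195/24381 ≈ -1.9357)
u = -3358 (u = (-68 + (63 + 78))*(-46) = (-68 + 141)*(-46) = 73*(-46) = -3358)
1/(V + u) = 1/(-47195/24381 - 3358) = 1/(-81918593/24381) = -24381/81918593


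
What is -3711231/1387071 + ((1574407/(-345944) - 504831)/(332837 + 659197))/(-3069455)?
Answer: -144793086712182335806157/54116357624678842874640 ≈ -2.6756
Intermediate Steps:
-3711231/1387071 + ((1574407/(-345944) - 504831)/(332837 + 659197))/(-3069455) = -3711231*1/1387071 + ((1574407*(-1/345944) - 504831)/992034)*(-1/3069455) = -137453/51373 + ((-1574407/345944 - 504831)*(1/992034))*(-1/3069455) = -137453/51373 - 174644829871/345944*1/992034*(-1/3069455) = -137453/51373 - 174644829871/343188210096*(-1/3069455) = -137453/51373 + 174644829871/1053400767420217680 = -144793086712182335806157/54116357624678842874640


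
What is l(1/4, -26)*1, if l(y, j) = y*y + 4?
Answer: 65/16 ≈ 4.0625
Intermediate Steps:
l(y, j) = 4 + y**2 (l(y, j) = y**2 + 4 = 4 + y**2)
l(1/4, -26)*1 = (4 + (1/4)**2)*1 = (4 + 1/16)*1 = (65/16)*1 = 65/16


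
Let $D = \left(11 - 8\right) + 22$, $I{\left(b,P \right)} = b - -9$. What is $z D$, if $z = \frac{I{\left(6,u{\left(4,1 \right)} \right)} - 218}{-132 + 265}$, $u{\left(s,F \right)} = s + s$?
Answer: $- \frac{725}{19} \approx -38.158$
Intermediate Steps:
$u{\left(s,F \right)} = 2 s$
$I{\left(b,P \right)} = 9 + b$ ($I{\left(b,P \right)} = b + 9 = 9 + b$)
$z = - \frac{29}{19}$ ($z = \frac{\left(9 + 6\right) - 218}{-132 + 265} = \frac{15 - 218}{133} = \left(-203\right) \frac{1}{133} = - \frac{29}{19} \approx -1.5263$)
$D = 25$ ($D = 3 + 22 = 25$)
$z D = \left(- \frac{29}{19}\right) 25 = - \frac{725}{19}$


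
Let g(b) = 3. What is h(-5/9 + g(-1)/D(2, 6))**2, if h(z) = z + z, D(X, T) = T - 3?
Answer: 64/81 ≈ 0.79012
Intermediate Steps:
D(X, T) = -3 + T
h(z) = 2*z
h(-5/9 + g(-1)/D(2, 6))**2 = (2*(-5/9 + 3/(-3 + 6)))**2 = (2*(-5*1/9 + 3/3))**2 = (2*(-5/9 + 3*(1/3)))**2 = (2*(-5/9 + 1))**2 = (2*(4/9))**2 = (8/9)**2 = 64/81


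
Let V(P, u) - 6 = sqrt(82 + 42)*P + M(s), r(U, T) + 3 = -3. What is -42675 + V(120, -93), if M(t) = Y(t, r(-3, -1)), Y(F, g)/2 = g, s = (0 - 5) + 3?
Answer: -42681 + 240*sqrt(31) ≈ -41345.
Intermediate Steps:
s = -2 (s = -5 + 3 = -2)
r(U, T) = -6 (r(U, T) = -3 - 3 = -6)
Y(F, g) = 2*g
M(t) = -12 (M(t) = 2*(-6) = -12)
V(P, u) = -6 + 2*P*sqrt(31) (V(P, u) = 6 + (sqrt(82 + 42)*P - 12) = 6 + (sqrt(124)*P - 12) = 6 + ((2*sqrt(31))*P - 12) = 6 + (2*P*sqrt(31) - 12) = 6 + (-12 + 2*P*sqrt(31)) = -6 + 2*P*sqrt(31))
-42675 + V(120, -93) = -42675 + (-6 + 2*120*sqrt(31)) = -42675 + (-6 + 240*sqrt(31)) = -42681 + 240*sqrt(31)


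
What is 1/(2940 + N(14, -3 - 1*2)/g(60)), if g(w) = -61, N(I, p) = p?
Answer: 61/179345 ≈ 0.00034013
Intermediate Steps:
1/(2940 + N(14, -3 - 1*2)/g(60)) = 1/(2940 + (-3 - 1*2)/(-61)) = 1/(2940 + (-3 - 2)*(-1/61)) = 1/(2940 - 5*(-1/61)) = 1/(2940 + 5/61) = 1/(179345/61) = 61/179345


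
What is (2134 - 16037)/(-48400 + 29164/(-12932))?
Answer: 44948399/156484491 ≈ 0.28724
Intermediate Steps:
(2134 - 16037)/(-48400 + 29164/(-12932)) = -13903/(-48400 + 29164*(-1/12932)) = -13903/(-48400 - 7291/3233) = -13903/(-156484491/3233) = -13903*(-3233/156484491) = 44948399/156484491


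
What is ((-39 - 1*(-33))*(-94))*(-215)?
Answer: -121260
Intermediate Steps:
((-39 - 1*(-33))*(-94))*(-215) = ((-39 + 33)*(-94))*(-215) = -6*(-94)*(-215) = 564*(-215) = -121260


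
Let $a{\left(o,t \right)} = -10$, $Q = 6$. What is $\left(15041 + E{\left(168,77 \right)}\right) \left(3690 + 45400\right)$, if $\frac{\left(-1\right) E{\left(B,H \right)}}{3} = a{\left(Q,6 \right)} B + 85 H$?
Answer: $21894140$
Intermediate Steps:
$E{\left(B,H \right)} = - 255 H + 30 B$ ($E{\left(B,H \right)} = - 3 \left(- 10 B + 85 H\right) = - 255 H + 30 B$)
$\left(15041 + E{\left(168,77 \right)}\right) \left(3690 + 45400\right) = \left(15041 + \left(\left(-255\right) 77 + 30 \cdot 168\right)\right) \left(3690 + 45400\right) = \left(15041 + \left(-19635 + 5040\right)\right) 49090 = \left(15041 - 14595\right) 49090 = 446 \cdot 49090 = 21894140$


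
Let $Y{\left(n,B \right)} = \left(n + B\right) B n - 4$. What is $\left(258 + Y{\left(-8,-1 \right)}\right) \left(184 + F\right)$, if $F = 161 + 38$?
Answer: $69706$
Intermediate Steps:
$F = 199$
$Y{\left(n,B \right)} = -4 + B n \left(B + n\right)$ ($Y{\left(n,B \right)} = \left(B + n\right) B n - 4 = B \left(B + n\right) n - 4 = B n \left(B + n\right) - 4 = -4 + B n \left(B + n\right)$)
$\left(258 + Y{\left(-8,-1 \right)}\right) \left(184 + F\right) = \left(258 - \left(68 + 8\right)\right) \left(184 + 199\right) = \left(258 - 76\right) 383 = 182 \cdot 383 = 69706$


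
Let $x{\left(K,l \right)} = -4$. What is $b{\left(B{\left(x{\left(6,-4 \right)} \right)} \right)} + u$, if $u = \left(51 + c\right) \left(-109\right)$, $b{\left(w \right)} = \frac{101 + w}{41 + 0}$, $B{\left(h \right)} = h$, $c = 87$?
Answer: $- \frac{616625}{41} \approx -15040.0$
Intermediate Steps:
$b{\left(w \right)} = \frac{101}{41} + \frac{w}{41}$ ($b{\left(w \right)} = \frac{101 + w}{41} = \left(101 + w\right) \frac{1}{41} = \frac{101}{41} + \frac{w}{41}$)
$u = -15042$ ($u = \left(51 + 87\right) \left(-109\right) = 138 \left(-109\right) = -15042$)
$b{\left(B{\left(x{\left(6,-4 \right)} \right)} \right)} + u = \left(\frac{101}{41} + \frac{1}{41} \left(-4\right)\right) - 15042 = \left(\frac{101}{41} - \frac{4}{41}\right) - 15042 = \frac{97}{41} - 15042 = - \frac{616625}{41}$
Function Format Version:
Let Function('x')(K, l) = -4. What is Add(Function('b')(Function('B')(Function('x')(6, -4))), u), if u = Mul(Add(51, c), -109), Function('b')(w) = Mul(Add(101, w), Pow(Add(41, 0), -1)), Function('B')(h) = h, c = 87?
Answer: Rational(-616625, 41) ≈ -15040.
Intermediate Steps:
Function('b')(w) = Add(Rational(101, 41), Mul(Rational(1, 41), w)) (Function('b')(w) = Mul(Add(101, w), Pow(41, -1)) = Mul(Add(101, w), Rational(1, 41)) = Add(Rational(101, 41), Mul(Rational(1, 41), w)))
u = -15042 (u = Mul(Add(51, 87), -109) = Mul(138, -109) = -15042)
Add(Function('b')(Function('B')(Function('x')(6, -4))), u) = Add(Add(Rational(101, 41), Mul(Rational(1, 41), -4)), -15042) = Add(Add(Rational(101, 41), Rational(-4, 41)), -15042) = Add(Rational(97, 41), -15042) = Rational(-616625, 41)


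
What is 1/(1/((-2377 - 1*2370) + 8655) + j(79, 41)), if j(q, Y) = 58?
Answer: 3908/226665 ≈ 0.017241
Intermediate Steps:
1/(1/((-2377 - 1*2370) + 8655) + j(79, 41)) = 1/(1/((-2377 - 1*2370) + 8655) + 58) = 1/(1/((-2377 - 2370) + 8655) + 58) = 1/(1/(-4747 + 8655) + 58) = 1/(1/3908 + 58) = 1/(226665/3908) = 3908/226665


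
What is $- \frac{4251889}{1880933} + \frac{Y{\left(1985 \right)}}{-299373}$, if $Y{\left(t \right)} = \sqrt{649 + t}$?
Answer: $- \frac{4251889}{1880933} - \frac{\sqrt{2634}}{299373} \approx -2.2607$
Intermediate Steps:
$- \frac{4251889}{1880933} + \frac{Y{\left(1985 \right)}}{-299373} = - \frac{4251889}{1880933} + \frac{\sqrt{649 + 1985}}{-299373} = \left(-4251889\right) \frac{1}{1880933} + \sqrt{2634} \left(- \frac{1}{299373}\right) = - \frac{4251889}{1880933} - \frac{\sqrt{2634}}{299373}$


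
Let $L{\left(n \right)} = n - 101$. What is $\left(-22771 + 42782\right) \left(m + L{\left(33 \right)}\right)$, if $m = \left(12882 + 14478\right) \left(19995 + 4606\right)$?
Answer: $13469069756212$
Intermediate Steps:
$L{\left(n \right)} = -101 + n$
$m = 673083360$ ($m = 27360 \cdot 24601 = 673083360$)
$\left(-22771 + 42782\right) \left(m + L{\left(33 \right)}\right) = \left(-22771 + 42782\right) \left(673083360 + \left(-101 + 33\right)\right) = 20011 \left(673083360 - 68\right) = 20011 \cdot 673083292 = 13469069756212$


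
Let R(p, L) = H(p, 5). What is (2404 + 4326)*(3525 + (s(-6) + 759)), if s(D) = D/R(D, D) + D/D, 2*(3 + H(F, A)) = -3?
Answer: 86541070/3 ≈ 2.8847e+7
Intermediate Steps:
H(F, A) = -9/2 (H(F, A) = -3 + (½)*(-3) = -3 - 3/2 = -9/2)
R(p, L) = -9/2
s(D) = 1 - 2*D/9 (s(D) = D/(-9/2) + D/D = D*(-2/9) + 1 = -2*D/9 + 1 = 1 - 2*D/9)
(2404 + 4326)*(3525 + (s(-6) + 759)) = (2404 + 4326)*(3525 + ((1 - 2/9*(-6)) + 759)) = 6730*(3525 + ((1 + 4/3) + 759)) = 6730*(3525 + (7/3 + 759)) = 6730*(3525 + 2284/3) = 6730*(12859/3) = 86541070/3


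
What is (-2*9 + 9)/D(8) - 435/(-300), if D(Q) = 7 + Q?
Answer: 17/20 ≈ 0.85000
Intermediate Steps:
(-2*9 + 9)/D(8) - 435/(-300) = (-2*9 + 9)/(7 + 8) - 435/(-300) = (-18 + 9)/15 - 435*(-1/300) = -9*1/15 + 29/20 = -⅗ + 29/20 = 17/20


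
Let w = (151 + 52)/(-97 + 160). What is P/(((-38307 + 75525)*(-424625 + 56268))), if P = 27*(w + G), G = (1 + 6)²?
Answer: -235/2284918471 ≈ -1.0285e-7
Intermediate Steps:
w = 29/9 (w = 203/63 = 203*(1/63) = 29/9 ≈ 3.2222)
G = 49 (G = 7² = 49)
P = 1410 (P = 27*(29/9 + 49) = 27*(470/9) = 1410)
P/(((-38307 + 75525)*(-424625 + 56268))) = 1410/(((-38307 + 75525)*(-424625 + 56268))) = 1410/((37218*(-368357))) = 1410/(-13709510826) = 1410*(-1/13709510826) = -235/2284918471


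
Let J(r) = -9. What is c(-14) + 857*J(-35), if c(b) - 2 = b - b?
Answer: -7711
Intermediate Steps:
c(b) = 2 (c(b) = 2 + (b - b) = 2 + 0 = 2)
c(-14) + 857*J(-35) = 2 + 857*(-9) = 2 - 7713 = -7711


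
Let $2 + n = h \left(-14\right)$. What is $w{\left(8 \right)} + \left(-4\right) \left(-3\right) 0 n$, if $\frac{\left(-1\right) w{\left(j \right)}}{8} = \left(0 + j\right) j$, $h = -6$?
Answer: $-512$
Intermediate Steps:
$n = 82$ ($n = -2 - -84 = -2 + 84 = 82$)
$w{\left(j \right)} = - 8 j^{2}$ ($w{\left(j \right)} = - 8 \left(0 + j\right) j = - 8 j j = - 8 j^{2}$)
$w{\left(8 \right)} + \left(-4\right) \left(-3\right) 0 n = - 8 \cdot 8^{2} + \left(-4\right) \left(-3\right) 0 \cdot 82 = \left(-8\right) 64 + 12 \cdot 0 \cdot 82 = -512 + 0 \cdot 82 = -512 + 0 = -512$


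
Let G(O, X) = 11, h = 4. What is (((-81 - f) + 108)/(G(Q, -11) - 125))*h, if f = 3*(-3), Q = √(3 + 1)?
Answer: -24/19 ≈ -1.2632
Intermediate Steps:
Q = 2 (Q = √4 = 2)
f = -9
(((-81 - f) + 108)/(G(Q, -11) - 125))*h = (((-81 - 1*(-9)) + 108)/(11 - 125))*4 = (((-81 + 9) + 108)/(-114))*4 = ((-72 + 108)*(-1/114))*4 = (36*(-1/114))*4 = -6/19*4 = -24/19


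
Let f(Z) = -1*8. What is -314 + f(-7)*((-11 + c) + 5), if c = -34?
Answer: 6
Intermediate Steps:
f(Z) = -8
-314 + f(-7)*((-11 + c) + 5) = -314 - 8*((-11 - 34) + 5) = -314 - 8*(-45 + 5) = -314 - 8*(-40) = -314 + 320 = 6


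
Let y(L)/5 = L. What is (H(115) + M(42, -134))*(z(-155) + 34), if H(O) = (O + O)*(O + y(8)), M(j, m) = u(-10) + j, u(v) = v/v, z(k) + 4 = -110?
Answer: -2855440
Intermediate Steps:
z(k) = -114 (z(k) = -4 - 110 = -114)
u(v) = 1
y(L) = 5*L
M(j, m) = 1 + j
H(O) = 2*O*(40 + O) (H(O) = (O + O)*(O + 5*8) = (2*O)*(O + 40) = (2*O)*(40 + O) = 2*O*(40 + O))
(H(115) + M(42, -134))*(z(-155) + 34) = (2*115*(40 + 115) + (1 + 42))*(-114 + 34) = (2*115*155 + 43)*(-80) = (35650 + 43)*(-80) = 35693*(-80) = -2855440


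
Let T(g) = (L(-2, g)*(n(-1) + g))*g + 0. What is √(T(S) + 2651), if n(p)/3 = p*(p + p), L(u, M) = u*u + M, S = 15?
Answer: 2*√2159 ≈ 92.930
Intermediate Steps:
L(u, M) = M + u² (L(u, M) = u² + M = M + u²)
n(p) = 6*p² (n(p) = 3*(p*(p + p)) = 3*(p*(2*p)) = 3*(2*p²) = 6*p²)
T(g) = g*(4 + g)*(6 + g) (T(g) = ((g + (-2)²)*(6*(-1)² + g))*g + 0 = ((g + 4)*(6*1 + g))*g + 0 = ((4 + g)*(6 + g))*g + 0 = g*(4 + g)*(6 + g) + 0 = g*(4 + g)*(6 + g))
√(T(S) + 2651) = √(15*(4 + 15)*(6 + 15) + 2651) = √(15*19*21 + 2651) = √(5985 + 2651) = √8636 = 2*√2159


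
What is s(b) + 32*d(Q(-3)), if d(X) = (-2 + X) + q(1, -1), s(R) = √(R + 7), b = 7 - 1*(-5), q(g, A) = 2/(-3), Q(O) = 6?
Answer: 320/3 + √19 ≈ 111.03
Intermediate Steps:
q(g, A) = -⅔ (q(g, A) = 2*(-⅓) = -⅔)
b = 12 (b = 7 + 5 = 12)
s(R) = √(7 + R)
d(X) = -8/3 + X (d(X) = (-2 + X) - ⅔ = -8/3 + X)
s(b) + 32*d(Q(-3)) = √(7 + 12) + 32*(-8/3 + 6) = √19 + 32*(10/3) = √19 + 320/3 = 320/3 + √19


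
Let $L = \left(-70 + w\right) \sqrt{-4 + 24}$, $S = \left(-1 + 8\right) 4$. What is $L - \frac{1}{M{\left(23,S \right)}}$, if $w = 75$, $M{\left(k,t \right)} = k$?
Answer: $- \frac{1}{23} + 10 \sqrt{5} \approx 22.317$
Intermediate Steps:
$S = 28$ ($S = 7 \cdot 4 = 28$)
$L = 10 \sqrt{5}$ ($L = \left(-70 + 75\right) \sqrt{-4 + 24} = 5 \sqrt{20} = 5 \cdot 2 \sqrt{5} = 10 \sqrt{5} \approx 22.361$)
$L - \frac{1}{M{\left(23,S \right)}} = 10 \sqrt{5} - \frac{1}{23} = - \frac{1}{23} + 10 \sqrt{5}$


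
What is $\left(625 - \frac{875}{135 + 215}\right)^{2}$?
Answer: $\frac{1550025}{4} \approx 3.8751 \cdot 10^{5}$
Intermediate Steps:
$\left(625 - \frac{875}{135 + 215}\right)^{2} = \left(625 - \frac{875}{350}\right)^{2} = \left(625 - \frac{5}{2}\right)^{2} = \left(\frac{1245}{2}\right)^{2} = \frac{1550025}{4}$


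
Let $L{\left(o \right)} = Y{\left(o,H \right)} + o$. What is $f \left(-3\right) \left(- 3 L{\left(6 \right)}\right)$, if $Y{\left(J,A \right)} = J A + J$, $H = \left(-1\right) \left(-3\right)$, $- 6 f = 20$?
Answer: $-900$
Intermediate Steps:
$f = - \frac{10}{3}$ ($f = \left(- \frac{1}{6}\right) 20 = - \frac{10}{3} \approx -3.3333$)
$H = 3$
$Y{\left(J,A \right)} = J + A J$ ($Y{\left(J,A \right)} = A J + J = J + A J$)
$L{\left(o \right)} = 5 o$ ($L{\left(o \right)} = o \left(1 + 3\right) + o = o 4 + o = 4 o + o = 5 o$)
$f \left(-3\right) \left(- 3 L{\left(6 \right)}\right) = \left(- \frac{10}{3}\right) \left(-3\right) \left(- 3 \cdot 5 \cdot 6\right) = 10 \left(\left(-3\right) 30\right) = 10 \left(-90\right) = -900$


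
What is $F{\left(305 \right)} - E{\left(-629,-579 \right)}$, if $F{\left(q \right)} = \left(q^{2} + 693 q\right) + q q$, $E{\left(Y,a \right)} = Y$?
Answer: $398044$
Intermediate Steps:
$F{\left(q \right)} = 2 q^{2} + 693 q$ ($F{\left(q \right)} = \left(q^{2} + 693 q\right) + q^{2} = 2 q^{2} + 693 q$)
$F{\left(305 \right)} - E{\left(-629,-579 \right)} = 305 \left(693 + 2 \cdot 305\right) - -629 = 305 \left(693 + 610\right) + 629 = 305 \cdot 1303 + 629 = 397415 + 629 = 398044$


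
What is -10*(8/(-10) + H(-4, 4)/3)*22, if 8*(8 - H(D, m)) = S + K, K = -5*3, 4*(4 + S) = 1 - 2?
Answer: -4697/8 ≈ -587.13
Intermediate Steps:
S = -17/4 (S = -4 + (1 - 2)/4 = -4 + (¼)*(-1) = -4 - ¼ = -17/4 ≈ -4.2500)
K = -15
H(D, m) = 333/32 (H(D, m) = 8 - (-17/4 - 15)/8 = 8 - ⅛*(-77/4) = 8 + 77/32 = 333/32)
-10*(8/(-10) + H(-4, 4)/3)*22 = -10*(8/(-10) + (333/32)/3)*22 = -10*(8*(-⅒) + (333/32)*(⅓))*22 = -10*(-⅘ + 111/32)*22 = -10*427/160*22 = -427/16*22 = -4697/8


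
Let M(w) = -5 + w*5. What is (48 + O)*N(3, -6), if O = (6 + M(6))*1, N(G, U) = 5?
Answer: 395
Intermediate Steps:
M(w) = -5 + 5*w
O = 31 (O = (6 + (-5 + 5*6))*1 = (6 + (-5 + 30))*1 = (6 + 25)*1 = 31*1 = 31)
(48 + O)*N(3, -6) = (48 + 31)*5 = 79*5 = 395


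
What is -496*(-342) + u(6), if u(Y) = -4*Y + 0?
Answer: 169608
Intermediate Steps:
u(Y) = -4*Y
-496*(-342) + u(6) = -496*(-342) - 4*6 = 169632 - 24 = 169608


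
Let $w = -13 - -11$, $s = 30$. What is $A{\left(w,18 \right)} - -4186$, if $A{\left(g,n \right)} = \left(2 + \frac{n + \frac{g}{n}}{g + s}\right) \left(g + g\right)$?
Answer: $\frac{37579}{9} \approx 4175.4$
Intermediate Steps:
$w = -2$ ($w = -13 + 11 = -2$)
$A{\left(g,n \right)} = 2 g \left(2 + \frac{n + \frac{g}{n}}{30 + g}\right)$ ($A{\left(g,n \right)} = \left(2 + \frac{n + \frac{g}{n}}{g + 30}\right) \left(g + g\right) = \left(2 + \frac{n + \frac{g}{n}}{30 + g}\right) 2 g = 2 g \left(2 + \frac{n + \frac{g}{n}}{30 + g}\right)$)
$A{\left(w,18 \right)} - -4186 = 2 \left(-2\right) \frac{1}{18} \frac{1}{30 - 2} \left(-2 + 18^{2} + 60 \cdot 18 + 2 \left(-2\right) 18\right) - -4186 = 2 \left(-2\right) \frac{1}{18} \cdot \frac{1}{28} \left(-2 + 324 + 1080 - 72\right) + 4186 = 2 \left(-2\right) \frac{1}{18} \cdot \frac{1}{28} \cdot 1330 + 4186 = - \frac{95}{9} + 4186 = \frac{37579}{9}$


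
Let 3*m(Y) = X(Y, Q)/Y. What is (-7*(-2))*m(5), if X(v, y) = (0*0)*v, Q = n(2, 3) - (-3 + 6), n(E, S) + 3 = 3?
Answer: 0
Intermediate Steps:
n(E, S) = 0 (n(E, S) = -3 + 3 = 0)
Q = -3 (Q = 0 - (-3 + 6) = 0 - 1*3 = 0 - 3 = -3)
X(v, y) = 0 (X(v, y) = 0*v = 0)
m(Y) = 0 (m(Y) = (0/Y)/3 = (⅓)*0 = 0)
(-7*(-2))*m(5) = -7*(-2)*0 = 14*0 = 0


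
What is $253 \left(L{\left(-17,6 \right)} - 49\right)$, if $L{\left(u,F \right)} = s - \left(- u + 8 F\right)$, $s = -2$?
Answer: $-29348$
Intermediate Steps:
$L{\left(u,F \right)} = -2 + u - 8 F$ ($L{\left(u,F \right)} = -2 - \left(- u + 8 F\right) = -2 + u - 8 F$)
$253 \left(L{\left(-17,6 \right)} - 49\right) = 253 \left(\left(-2 - 17 - 48\right) - 49\right) = 253 \left(-67 - 49\right) = 253 \left(-116\right) = -29348$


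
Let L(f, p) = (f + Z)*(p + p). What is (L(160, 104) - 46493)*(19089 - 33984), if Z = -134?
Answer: 611961075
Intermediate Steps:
L(f, p) = 2*p*(-134 + f) (L(f, p) = (f - 134)*(p + p) = (-134 + f)*(2*p) = 2*p*(-134 + f))
(L(160, 104) - 46493)*(19089 - 33984) = (2*104*(-134 + 160) - 46493)*(19089 - 33984) = (2*104*26 - 46493)*(-14895) = (5408 - 46493)*(-14895) = -41085*(-14895) = 611961075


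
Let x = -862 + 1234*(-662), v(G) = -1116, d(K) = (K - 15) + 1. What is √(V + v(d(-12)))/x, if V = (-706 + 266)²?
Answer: -√48121/408885 ≈ -0.00053650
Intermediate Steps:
d(K) = -14 + K (d(K) = (-15 + K) + 1 = -14 + K)
V = 193600 (V = (-440)² = 193600)
x = -817770 (x = -862 - 816908 = -817770)
√(V + v(d(-12)))/x = √(193600 - 1116)/(-817770) = √192484*(-1/817770) = (2*√48121)*(-1/817770) = -√48121/408885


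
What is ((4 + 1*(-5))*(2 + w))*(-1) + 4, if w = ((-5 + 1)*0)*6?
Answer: 6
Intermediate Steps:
w = 0 (w = -4*0*6 = 0*6 = 0)
((4 + 1*(-5))*(2 + w))*(-1) + 4 = ((4 + 1*(-5))*(2 + 0))*(-1) + 4 = ((4 - 5)*2)*(-1) + 4 = -1*2*(-1) + 4 = -2*(-1) + 4 = 2 + 4 = 6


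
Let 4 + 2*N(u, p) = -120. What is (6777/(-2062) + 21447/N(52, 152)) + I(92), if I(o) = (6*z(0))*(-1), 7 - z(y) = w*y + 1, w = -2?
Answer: -12311568/31961 ≈ -385.21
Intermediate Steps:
N(u, p) = -62 (N(u, p) = -2 + (1/2)*(-120) = -2 - 60 = -62)
z(y) = 6 + 2*y (z(y) = 7 - (-2*y + 1) = 7 - (1 - 2*y) = 7 + (-1 + 2*y) = 6 + 2*y)
I(o) = -36 (I(o) = (6*(6 + 2*0))*(-1) = (6*(6 + 0))*(-1) = (6*6)*(-1) = 36*(-1) = -36)
(6777/(-2062) + 21447/N(52, 152)) + I(92) = (6777/(-2062) + 21447/(-62)) - 36 = (6777*(-1/2062) + 21447*(-1/62)) - 36 = (-6777/2062 - 21447/62) - 36 = -11160972/31961 - 36 = -12311568/31961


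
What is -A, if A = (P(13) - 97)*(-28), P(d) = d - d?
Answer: -2716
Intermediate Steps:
P(d) = 0
A = 2716 (A = (0 - 97)*(-28) = -97*(-28) = 2716)
-A = -1*2716 = -2716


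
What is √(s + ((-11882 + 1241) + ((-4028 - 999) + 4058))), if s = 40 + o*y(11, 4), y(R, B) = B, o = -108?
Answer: I*√12002 ≈ 109.55*I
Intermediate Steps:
s = -392 (s = 40 - 108*4 = 40 - 432 = -392)
√(s + ((-11882 + 1241) + ((-4028 - 999) + 4058))) = √(-392 + ((-11882 + 1241) + ((-4028 - 999) + 4058))) = √(-392 + (-10641 + (-5027 + 4058))) = √(-392 + (-10641 - 969)) = √(-392 - 11610) = √(-12002) = I*√12002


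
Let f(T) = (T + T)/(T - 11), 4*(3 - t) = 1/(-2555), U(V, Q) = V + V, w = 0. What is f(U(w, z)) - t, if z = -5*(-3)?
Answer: -30661/10220 ≈ -3.0001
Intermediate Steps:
z = 15
U(V, Q) = 2*V
t = 30661/10220 (t = 3 - ¼/(-2555) = 3 - ¼*(-1/2555) = 3 + 1/10220 = 30661/10220 ≈ 3.0001)
f(T) = 2*T/(-11 + T) (f(T) = (2*T)/(-11 + T) = 2*T/(-11 + T))
f(U(w, z)) - t = 2*(2*0)/(-11 + 2*0) - 1*30661/10220 = 2*0/(-11 + 0) - 30661/10220 = 2*0/(-11) - 30661/10220 = 2*0*(-1/11) - 30661/10220 = 0 - 30661/10220 = -30661/10220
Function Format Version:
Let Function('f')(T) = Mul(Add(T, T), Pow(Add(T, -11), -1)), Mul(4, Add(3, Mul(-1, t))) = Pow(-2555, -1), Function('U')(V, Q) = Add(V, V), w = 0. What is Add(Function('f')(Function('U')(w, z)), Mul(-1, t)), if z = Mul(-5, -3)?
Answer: Rational(-30661, 10220) ≈ -3.0001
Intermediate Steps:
z = 15
Function('U')(V, Q) = Mul(2, V)
t = Rational(30661, 10220) (t = Add(3, Mul(Rational(-1, 4), Pow(-2555, -1))) = Add(3, Mul(Rational(-1, 4), Rational(-1, 2555))) = Add(3, Rational(1, 10220)) = Rational(30661, 10220) ≈ 3.0001)
Function('f')(T) = Mul(2, T, Pow(Add(-11, T), -1)) (Function('f')(T) = Mul(Mul(2, T), Pow(Add(-11, T), -1)) = Mul(2, T, Pow(Add(-11, T), -1)))
Add(Function('f')(Function('U')(w, z)), Mul(-1, t)) = Add(Mul(2, Mul(2, 0), Pow(Add(-11, Mul(2, 0)), -1)), Mul(-1, Rational(30661, 10220))) = Add(Mul(2, 0, Pow(Add(-11, 0), -1)), Rational(-30661, 10220)) = Add(Mul(2, 0, Pow(-11, -1)), Rational(-30661, 10220)) = Add(Mul(2, 0, Rational(-1, 11)), Rational(-30661, 10220)) = Add(0, Rational(-30661, 10220)) = Rational(-30661, 10220)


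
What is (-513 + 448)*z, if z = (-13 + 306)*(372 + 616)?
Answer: -18816460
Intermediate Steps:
z = 289484 (z = 293*988 = 289484)
(-513 + 448)*z = (-513 + 448)*289484 = -65*289484 = -18816460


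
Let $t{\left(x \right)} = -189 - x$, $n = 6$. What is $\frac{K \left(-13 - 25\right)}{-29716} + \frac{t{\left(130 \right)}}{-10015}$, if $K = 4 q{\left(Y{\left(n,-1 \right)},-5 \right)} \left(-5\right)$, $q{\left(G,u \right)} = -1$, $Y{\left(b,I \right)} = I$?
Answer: $\frac{224879}{3915865} \approx 0.057428$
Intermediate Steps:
$K = 20$ ($K = 4 \left(-1\right) \left(-5\right) = \left(-4\right) \left(-5\right) = 20$)
$\frac{K \left(-13 - 25\right)}{-29716} + \frac{t{\left(130 \right)}}{-10015} = \frac{20 \left(-13 - 25\right)}{-29716} + \frac{-189 - 130}{-10015} = 20 \left(-38\right) \left(- \frac{1}{29716}\right) + \left(-189 - 130\right) \left(- \frac{1}{10015}\right) = \left(-760\right) \left(- \frac{1}{29716}\right) - - \frac{319}{10015} = \frac{10}{391} + \frac{319}{10015} = \frac{224879}{3915865}$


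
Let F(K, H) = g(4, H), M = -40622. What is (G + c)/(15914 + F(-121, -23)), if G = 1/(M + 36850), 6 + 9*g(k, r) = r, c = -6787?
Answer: -230405085/540139084 ≈ -0.42657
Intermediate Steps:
g(k, r) = -⅔ + r/9
F(K, H) = -⅔ + H/9
G = -1/3772 (G = 1/(-40622 + 36850) = 1/(-3772) = -1/3772 ≈ -0.00026511)
(G + c)/(15914 + F(-121, -23)) = (-1/3772 - 6787)/(15914 + (-⅔ + (⅑)*(-23))) = -25600565/(3772*(15914 + (-⅔ - 23/9))) = -25600565/(3772*(15914 - 29/9)) = -25600565/(3772*143197/9) = -25600565/3772*9/143197 = -230405085/540139084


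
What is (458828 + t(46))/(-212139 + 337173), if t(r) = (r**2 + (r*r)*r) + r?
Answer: 279163/62517 ≈ 4.4654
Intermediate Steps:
t(r) = r + r**2 + r**3 (t(r) = (r**2 + r**2*r) + r = (r**2 + r**3) + r = r + r**2 + r**3)
(458828 + t(46))/(-212139 + 337173) = (458828 + 46*(1 + 46 + 46**2))/(-212139 + 337173) = (458828 + 46*(1 + 46 + 2116))/125034 = (458828 + 46*2163)*(1/125034) = (458828 + 99498)*(1/125034) = 558326*(1/125034) = 279163/62517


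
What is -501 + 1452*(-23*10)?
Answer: -334461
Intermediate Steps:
-501 + 1452*(-23*10) = -501 + 1452*(-230) = -501 - 333960 = -334461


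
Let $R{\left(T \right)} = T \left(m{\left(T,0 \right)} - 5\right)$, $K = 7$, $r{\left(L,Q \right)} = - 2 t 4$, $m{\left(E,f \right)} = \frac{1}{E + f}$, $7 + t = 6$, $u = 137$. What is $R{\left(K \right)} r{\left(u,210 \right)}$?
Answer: $-272$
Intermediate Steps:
$t = -1$ ($t = -7 + 6 = -1$)
$r{\left(L,Q \right)} = 8$ ($r{\left(L,Q \right)} = \left(-2\right) \left(-1\right) 4 = 2 \cdot 4 = 8$)
$R{\left(T \right)} = T \left(-5 + \frac{1}{T}\right)$ ($R{\left(T \right)} = T \left(\frac{1}{T + 0} - 5\right) = T \left(\frac{1}{T} - 5\right) = T \left(-5 + \frac{1}{T}\right)$)
$R{\left(K \right)} r{\left(u,210 \right)} = \left(1 - 35\right) 8 = \left(-34\right) 8 = -272$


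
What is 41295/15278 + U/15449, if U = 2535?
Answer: 676696185/236029822 ≈ 2.8670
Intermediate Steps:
41295/15278 + U/15449 = 41295/15278 + 2535/15449 = 676696185/236029822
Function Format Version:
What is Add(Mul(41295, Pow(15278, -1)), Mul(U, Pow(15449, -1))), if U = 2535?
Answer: Rational(676696185, 236029822) ≈ 2.8670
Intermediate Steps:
Add(Mul(41295, Pow(15278, -1)), Mul(U, Pow(15449, -1))) = Add(Mul(41295, Pow(15278, -1)), Mul(2535, Pow(15449, -1))) = Add(Mul(41295, Rational(1, 15278)), Mul(2535, Rational(1, 15449))) = Add(Rational(41295, 15278), Rational(2535, 15449)) = Rational(676696185, 236029822)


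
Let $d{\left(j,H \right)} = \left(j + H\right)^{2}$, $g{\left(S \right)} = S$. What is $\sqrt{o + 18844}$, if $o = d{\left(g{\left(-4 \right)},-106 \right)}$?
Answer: $4 \sqrt{1934} \approx 175.91$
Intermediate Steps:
$d{\left(j,H \right)} = \left(H + j\right)^{2}$
$o = 12100$ ($o = \left(-106 - 4\right)^{2} = \left(-110\right)^{2} = 12100$)
$\sqrt{o + 18844} = \sqrt{12100 + 18844} = \sqrt{30944} = 4 \sqrt{1934}$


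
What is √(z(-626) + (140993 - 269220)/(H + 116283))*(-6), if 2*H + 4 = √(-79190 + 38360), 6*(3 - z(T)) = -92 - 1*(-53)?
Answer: -3*√2*√((3905770 + 19*I*√40830)/(232562 + I*√40830)) ≈ -17.387 - 0.00099191*I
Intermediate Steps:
z(T) = 19/2 (z(T) = 3 - (-92 - 1*(-53))/6 = 3 - (-92 + 53)/6 = 3 - ⅙*(-39) = 3 + 13/2 = 19/2)
H = -2 + I*√40830/2 (H = -2 + √(-79190 + 38360)/2 = -2 + √(-40830)/2 = -2 + (I*√40830)/2 = -2 + I*√40830/2 ≈ -2.0 + 101.03*I)
√(z(-626) + (140993 - 269220)/(H + 116283))*(-6) = √(19/2 + (140993 - 269220)/((-2 + I*√40830/2) + 116283))*(-6) = √(19/2 - 128227/(116281 + I*√40830/2))*(-6) = -6*√(19/2 - 128227/(116281 + I*√40830/2))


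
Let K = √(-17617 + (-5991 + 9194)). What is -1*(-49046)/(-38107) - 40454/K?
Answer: -49046/38107 + 20227*I*√14414/7207 ≈ -1.2871 + 336.95*I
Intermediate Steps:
K = I*√14414 (K = √(-17617 + 3203) = √(-14414) = I*√14414 ≈ 120.06*I)
-1*(-49046)/(-38107) - 40454/K = -1*(-49046)/(-38107) - 40454*(-I*√14414/14414) = 49046*(-1/38107) - (-20227)*I*√14414/7207 = -49046/38107 + 20227*I*√14414/7207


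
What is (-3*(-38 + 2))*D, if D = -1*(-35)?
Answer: 3780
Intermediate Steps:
D = 35
(-3*(-38 + 2))*D = -3*(-38 + 2)*35 = -3*(-36)*35 = 108*35 = 3780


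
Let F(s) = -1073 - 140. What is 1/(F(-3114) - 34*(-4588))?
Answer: 1/154779 ≈ 6.4608e-6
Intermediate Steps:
F(s) = -1213
1/(F(-3114) - 34*(-4588)) = 1/(-1213 - 34*(-4588)) = 1/(-1213 + 155992) = 1/154779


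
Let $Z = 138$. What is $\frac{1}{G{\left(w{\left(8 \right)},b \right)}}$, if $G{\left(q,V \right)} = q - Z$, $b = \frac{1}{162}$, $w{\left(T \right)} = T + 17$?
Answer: $- \frac{1}{113} \approx -0.0088496$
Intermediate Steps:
$w{\left(T \right)} = 17 + T$
$b = \frac{1}{162} \approx 0.0061728$
$G{\left(q,V \right)} = -138 + q$ ($G{\left(q,V \right)} = q - 138 = -138 + q$)
$\frac{1}{G{\left(w{\left(8 \right)},b \right)}} = \frac{1}{-138 + \left(17 + 8\right)} = \frac{1}{-138 + 25} = \frac{1}{-113} = - \frac{1}{113}$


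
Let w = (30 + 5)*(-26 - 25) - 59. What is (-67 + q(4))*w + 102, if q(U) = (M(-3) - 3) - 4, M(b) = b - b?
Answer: 136558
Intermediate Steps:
M(b) = 0
q(U) = -7 (q(U) = (0 - 3) - 4 = -3 - 4 = -7)
w = -1844 (w = 35*(-51) - 59 = -1785 - 59 = -1844)
(-67 + q(4))*w + 102 = (-67 - 7)*(-1844) + 102 = -74*(-1844) + 102 = 136456 + 102 = 136558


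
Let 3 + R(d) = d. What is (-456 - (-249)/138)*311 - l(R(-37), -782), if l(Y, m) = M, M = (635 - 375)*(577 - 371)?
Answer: -8961483/46 ≈ -1.9481e+5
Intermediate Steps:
M = 53560 (M = 260*206 = 53560)
R(d) = -3 + d
l(Y, m) = 53560
(-456 - (-249)/138)*311 - l(R(-37), -782) = (-456 - (-249)/138)*311 - 1*53560 = (-456 - (-249)/138)*311 - 53560 = (-456 - 3*(-83/138))*311 - 53560 = (-456 + 83/46)*311 - 53560 = -20893/46*311 - 53560 = -6497723/46 - 53560 = -8961483/46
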